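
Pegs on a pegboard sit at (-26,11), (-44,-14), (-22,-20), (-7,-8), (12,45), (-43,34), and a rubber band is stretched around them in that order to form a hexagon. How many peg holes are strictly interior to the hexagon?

1987

By the shoelace formula, twice the signed area is |[(-26)·(-14) − (-44)·11] + [(-44)·(-20) − (-22)·(-14)] + [(-22)·(-8) − (-7)·(-20)] + [(-7)·45 − 12·(-8)] + [12·34 − (-43)·45] + [(-43)·11 − (-26)·34]| = 3991, so the area is 1995.5.
The number of boundary lattice points is Σ gcd(|Δx|,|Δy|) = gcd(18,25) + gcd(22,6) + gcd(15,12) + gcd(19,53) + gcd(55,11) + gcd(17,23) = 1+2+3+1+11+1 = 19.
By Pick's theorem A = I + B/2 − 1, so I = 1995.5 − 19/2 + 1 = 1987.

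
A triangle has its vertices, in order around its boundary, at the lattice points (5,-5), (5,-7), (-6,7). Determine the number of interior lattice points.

By the shoelace formula, twice the signed area is |(5·(-7) − 5·(-5)) + (5·7 − (-6)·(-7)) + ((-6)·(-5) − 5·7)| = 22, so the area is 11.
Along each edge there are gcd(|Δx|,|Δy|)+1 lattice points, so counting each shared vertex once the boundary has gcd(0,2) + gcd(11,14) + gcd(11,12) = 2+1+1 = 4.
By Pick's theorem A = I + B/2 − 1, so I = 11 − 4/2 + 1 = 10.

10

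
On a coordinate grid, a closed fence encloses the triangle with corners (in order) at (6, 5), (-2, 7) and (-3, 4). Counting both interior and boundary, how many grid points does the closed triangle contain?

Using the shoelace formula, 2A = |[6·7 − (-2)·5] + [(-2)·4 − (-3)·7] + [(-3)·5 − 6·4]| = 26, so the area is 13.
Summing gcd(|Δx|,|Δy|) over the edges gives the boundary count: gcd(8,2) + gcd(1,3) + gcd(9,1) = 2+1+1 = 4.
Pick's theorem gives I = A − B/2 + 1 = 13 − 4/2 + 1 = 12, so the closed region contains I + B = 12 + 4 = 16 lattice points.

16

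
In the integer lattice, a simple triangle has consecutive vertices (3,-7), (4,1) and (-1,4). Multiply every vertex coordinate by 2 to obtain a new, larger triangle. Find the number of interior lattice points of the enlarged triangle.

84

By the shoelace formula, twice the signed area is |[3·1 − 4·(-7)] + [4·4 − (-1)·1] + [(-1)·(-7) − 3·4]| = 43, so the area is 21.5.
The number of boundary lattice points is Σ gcd(|Δx|,|Δy|) = gcd(1,8) + gcd(5,3) + gcd(4,11) = 1+1+1 = 3.
Scaling by 2 multiplies the area by 2² = 4 (so the new area is 86) and multiplies the boundary lattice-point count by 2, giving 6.
By Pick's theorem, the interior count of the dilated polygon is 86 − 6/2 + 1 = 84.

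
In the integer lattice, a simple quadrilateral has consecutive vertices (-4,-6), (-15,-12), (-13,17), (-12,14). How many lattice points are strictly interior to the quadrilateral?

149

By the shoelace formula, twice the signed area is |[(-4)·(-12) − (-15)·(-6)] + [(-15)·17 − (-13)·(-12)] + [(-13)·14 − (-12)·17] + [(-12)·(-6) − (-4)·14]| = 303, so the area is 151.5.
Summing gcd(|Δx|,|Δy|) over the edges gives the boundary count: gcd(11,6) + gcd(2,29) + gcd(1,3) + gcd(8,20) = 1+1+1+4 = 7.
Pick's theorem gives I = A − B/2 + 1 = 151.5 − 7/2 + 1 = 149.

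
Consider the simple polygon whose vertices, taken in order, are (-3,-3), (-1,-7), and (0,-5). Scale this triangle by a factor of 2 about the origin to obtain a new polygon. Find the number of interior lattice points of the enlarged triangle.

13

Using the shoelace formula, 2A = |[(-3)·(-7) − (-1)·(-3)] + [(-1)·(-5) − 0·(-7)] + [0·(-3) − (-3)·(-5)]| = 8, so the area is 4.
Summing gcd(|Δx|,|Δy|) over the edges gives the boundary count: gcd(2,4) + gcd(1,2) + gcd(3,2) = 2+1+1 = 4.
Scaling by 2 multiplies the area by 2² = 4 (so the new area is 16) and multiplies the boundary lattice-point count by 2, giving 8.
By Pick's theorem, the interior count of the dilated polygon is 16 − 8/2 + 1 = 13.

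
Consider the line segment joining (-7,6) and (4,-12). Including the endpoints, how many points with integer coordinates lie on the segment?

The number of lattice points on a segment between lattice points is gcd(|Δx|,|Δy|) + 1 = gcd(11,18) + 1 = 1 + 1 = 2.

2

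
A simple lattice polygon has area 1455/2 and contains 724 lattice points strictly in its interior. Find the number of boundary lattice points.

9

Pick's theorem gives A = I + B/2 − 1, so B = 2(A − I + 1) = 2(1455/2 − 724 + 1) = 9.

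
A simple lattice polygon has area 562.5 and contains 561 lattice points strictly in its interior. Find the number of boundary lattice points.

Pick's theorem gives A = I + B/2 − 1, so B = 2(A − I + 1) = 2(562.5 − 561 + 1) = 5.

5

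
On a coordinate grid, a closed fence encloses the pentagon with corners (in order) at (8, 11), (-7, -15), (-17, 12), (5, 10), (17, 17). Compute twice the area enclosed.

646

The shoelace formula gives twice the area as |[8·(-15) − (-7)·11] + [(-7)·12 − (-17)·(-15)] + [(-17)·10 − 5·12] + [5·17 − 17·10] + [17·11 − 8·17]| = 646, so the area is 323.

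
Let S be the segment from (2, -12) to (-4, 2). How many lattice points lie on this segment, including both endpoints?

3

The number of lattice points on a segment between lattice points is gcd(|Δx|,|Δy|) + 1 = gcd(6,14) + 1 = 2 + 1 = 3.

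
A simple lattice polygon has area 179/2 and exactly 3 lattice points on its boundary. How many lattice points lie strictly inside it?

89

From Pick's theorem, I = A − B/2 + 1 = 179/2 − 3/2 + 1 = 89.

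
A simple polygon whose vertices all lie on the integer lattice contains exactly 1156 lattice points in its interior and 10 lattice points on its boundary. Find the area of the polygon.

1160

Pick's theorem states A = I + B/2 − 1, so A = 1156 + 10/2 − 1 = 1160.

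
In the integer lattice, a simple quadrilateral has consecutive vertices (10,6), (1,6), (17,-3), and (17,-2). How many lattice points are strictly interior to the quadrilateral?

The shoelace formula gives twice the area as |(10·6 − 1·6) + (1·(-3) − 17·6) + (17·(-2) − 17·(-3)) + (17·6 − 10·(-2))| = 88, so the area is 44.
Summing gcd(|Δx|,|Δy|) over the edges gives the boundary count: gcd(9,0) + gcd(16,9) + gcd(0,1) + gcd(7,8) = 9+1+1+1 = 12.
Pick's theorem gives I = A − B/2 + 1 = 44 − 12/2 + 1 = 39.

39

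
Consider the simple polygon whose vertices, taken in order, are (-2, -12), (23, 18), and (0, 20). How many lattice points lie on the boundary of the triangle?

Summing gcd(|Δx|,|Δy|) over the edges gives the boundary count: gcd(25,30) + gcd(23,2) + gcd(2,32) = 5+1+2 = 8.

8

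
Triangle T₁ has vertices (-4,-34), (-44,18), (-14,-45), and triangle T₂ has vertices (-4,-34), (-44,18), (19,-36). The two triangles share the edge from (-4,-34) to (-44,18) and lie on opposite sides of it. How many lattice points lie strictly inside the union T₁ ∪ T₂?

1032

The union is the simple quadrilateral with vertices (-4,-34), (-14,-45), (-44,18), (19,-36) in order.
By the shoelace formula, twice the signed area is |((-4)·(-45) − (-14)·(-34)) + ((-14)·18 − (-44)·(-45)) + ((-44)·(-36) − 19·18) + (19·(-34) − (-4)·(-36))| = 2076, so the area is 1038.
Along each edge there are gcd(|Δx|,|Δy|)+1 lattice points, so counting each shared vertex once the boundary has gcd(10,11) + gcd(30,63) + gcd(63,54) + gcd(23,2) = 1+3+9+1 = 14.
By Pick's theorem I = A − B/2 + 1 = 1038 − 14/2 + 1 = 1032.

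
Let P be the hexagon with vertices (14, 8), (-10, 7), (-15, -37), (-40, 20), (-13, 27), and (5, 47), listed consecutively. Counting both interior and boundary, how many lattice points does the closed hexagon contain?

1661

The shoelace formula gives twice the area as |(14·7 − (-10)·8) + ((-10)·(-37) − (-15)·7) + ((-15)·20 − (-40)·(-37)) + ((-40)·27 − (-13)·20) + ((-13)·47 − 5·27) + (5·8 − 14·47)| = 3311, so the area is 3311/2.
Along each edge there are gcd(|Δx|,|Δy|)+1 lattice points, so counting each shared vertex once the boundary has gcd(24,1) + gcd(5,44) + gcd(25,57) + gcd(27,7) + gcd(18,20) + gcd(9,39) = 1+1+1+1+2+3 = 9.
Pick's theorem gives I = A − B/2 + 1 = 3311/2 − 9/2 + 1 = 1652, so the closed region contains I + B = 1652 + 9 = 1661 lattice points.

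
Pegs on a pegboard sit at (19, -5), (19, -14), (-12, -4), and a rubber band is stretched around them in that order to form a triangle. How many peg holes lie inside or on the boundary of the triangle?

146

The shoelace formula gives twice the area as |(19·(-14) − 19·(-5)) + (19·(-4) − (-12)·(-14)) + ((-12)·(-5) − 19·(-4))| = 279, so the area is 139.5.
The number of boundary lattice points is Σ gcd(|Δx|,|Δy|) = gcd(0,9) + gcd(31,10) + gcd(31,1) = 9+1+1 = 11.
Pick's theorem gives I = A − B/2 + 1 = 139.5 − 11/2 + 1 = 135, so the closed region contains I + B = 135 + 11 = 146 lattice points.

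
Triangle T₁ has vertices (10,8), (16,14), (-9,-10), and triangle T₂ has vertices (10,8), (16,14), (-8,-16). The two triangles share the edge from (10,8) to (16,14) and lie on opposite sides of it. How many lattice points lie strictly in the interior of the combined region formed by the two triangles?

The union is the simple quadrilateral with vertices (10,8), (-9,-10), (16,14), (-8,-16) in order.
The shoelace formula gives twice the area as |(10·(-10) − (-9)·8) + ((-9)·14 − 16·(-10)) + (16·(-16) − (-8)·14) + ((-8)·8 − 10·(-16))| = 42, so the area is 21.
The number of boundary lattice points is Σ gcd(|Δx|,|Δy|) = gcd(19,18) + gcd(25,24) + gcd(24,30) + gcd(18,24) = 1+1+6+6 = 14.
By Pick's theorem I = A − B/2 + 1 = 21 − 14/2 + 1 = 15.

15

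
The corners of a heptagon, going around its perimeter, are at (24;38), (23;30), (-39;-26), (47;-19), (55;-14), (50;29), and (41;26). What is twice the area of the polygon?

6108

Using the shoelace formula, 2A = |(24·30 − 23·38) + (23·(-26) − (-39)·30) + ((-39)·(-19) − 47·(-26)) + (47·(-14) − 55·(-19)) + (55·29 − 50·(-14)) + (50·26 − 41·29) + (41·38 − 24·26)| = 6108, so the area is 3054.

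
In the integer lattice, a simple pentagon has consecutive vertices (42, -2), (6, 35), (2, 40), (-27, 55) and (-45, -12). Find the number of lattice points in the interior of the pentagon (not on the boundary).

3116

The shoelace formula gives twice the area as |(42·35 − 6·(-2)) + (6·40 − 2·35) + (2·55 − (-27)·40) + ((-27)·(-12) − (-45)·55) + ((-45)·(-2) − 42·(-12))| = 6235, so the area is 3117.5.
Along each edge there are gcd(|Δx|,|Δy|)+1 lattice points, so counting each shared vertex once the boundary has gcd(36,37) + gcd(4,5) + gcd(29,15) + gcd(18,67) + gcd(87,10) = 1+1+1+1+1 = 5.
Pick's theorem gives I = A − B/2 + 1 = 3117.5 − 5/2 + 1 = 3116.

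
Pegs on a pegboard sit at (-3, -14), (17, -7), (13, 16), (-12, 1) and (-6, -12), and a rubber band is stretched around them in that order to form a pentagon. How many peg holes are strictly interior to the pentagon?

The shoelace formula gives twice the area as |((-3)·(-7) − 17·(-14)) + (17·16 − 13·(-7)) + (13·1 − (-12)·16) + ((-12)·(-12) − (-6)·1) + ((-6)·(-14) − (-3)·(-12))| = 1025, so the area is 512.5.
The number of boundary lattice points is Σ gcd(|Δx|,|Δy|) = gcd(20,7) + gcd(4,23) + gcd(25,15) + gcd(6,13) + gcd(3,2) = 1+1+5+1+1 = 9.
Pick's theorem gives I = A − B/2 + 1 = 512.5 − 9/2 + 1 = 509.

509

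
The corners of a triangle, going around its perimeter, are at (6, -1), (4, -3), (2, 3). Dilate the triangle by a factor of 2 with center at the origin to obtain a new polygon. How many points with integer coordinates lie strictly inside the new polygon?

Using the shoelace formula, 2A = |[6·(-3) − 4·(-1)] + [4·3 − 2·(-3)] + [2·(-1) − 6·3]| = 16, so the area is 8.
Along each edge there are gcd(|Δx|,|Δy|)+1 lattice points, so counting each shared vertex once the boundary has gcd(2,2) + gcd(2,6) + gcd(4,4) = 2+2+4 = 8.
Scaling by 2 multiplies the area by 2² = 4 (so the new area is 32) and multiplies the boundary lattice-point count by 2, giving 16.
By Pick's theorem, the interior count of the dilated polygon is 32 − 16/2 + 1 = 25.

25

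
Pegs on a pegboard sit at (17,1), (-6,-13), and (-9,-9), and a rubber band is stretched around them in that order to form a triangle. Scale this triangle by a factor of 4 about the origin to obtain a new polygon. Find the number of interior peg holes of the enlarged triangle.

1065

Using the shoelace formula, 2A = |[17·(-13) − (-6)·1] + [(-6)·(-9) − (-9)·(-13)] + [(-9)·1 − 17·(-9)]| = 134, so the area is 67.
The number of boundary lattice points is Σ gcd(|Δx|,|Δy|) = gcd(23,14) + gcd(3,4) + gcd(26,10) = 1+1+2 = 4.
Scaling by 4 multiplies the area by 4² = 16 (so the new area is 1072) and multiplies the boundary lattice-point count by 4, giving 16.
By Pick's theorem, the interior count of the dilated polygon is 1072 − 16/2 + 1 = 1065.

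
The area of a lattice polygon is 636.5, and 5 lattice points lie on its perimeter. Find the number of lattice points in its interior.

From Pick's theorem, I = A − B/2 + 1 = 636.5 − 5/2 + 1 = 635.

635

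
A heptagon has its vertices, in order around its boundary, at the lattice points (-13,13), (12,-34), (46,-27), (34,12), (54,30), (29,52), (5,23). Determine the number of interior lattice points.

3034

Using the shoelace formula, 2A = |[(-13)·(-34) − 12·13] + [12·(-27) − 46·(-34)] + [46·12 − 34·(-27)] + [34·30 − 54·12] + [54·52 − 29·30] + [29·23 − 5·52] + [5·13 − (-13)·23]| = 6077, so the area is 3038.5.
Along each edge there are gcd(|Δx|,|Δy|)+1 lattice points, so counting each shared vertex once the boundary has gcd(25,47) + gcd(34,7) + gcd(12,39) + gcd(20,18) + gcd(25,22) + gcd(24,29) + gcd(18,10) = 1+1+3+2+1+1+2 = 11.
By Pick's theorem A = I + B/2 − 1, so I = 3038.5 − 11/2 + 1 = 3034.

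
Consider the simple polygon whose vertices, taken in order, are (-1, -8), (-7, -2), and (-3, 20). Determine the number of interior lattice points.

By the shoelace formula, twice the signed area is |((-1)·(-2) − (-7)·(-8)) + ((-7)·20 − (-3)·(-2)) + ((-3)·(-8) − (-1)·20)| = 156, so the area is 78.
The number of boundary lattice points is Σ gcd(|Δx|,|Δy|) = gcd(6,6) + gcd(4,22) + gcd(2,28) = 6+2+2 = 10.
By Pick's theorem A = I + B/2 − 1, so I = 78 − 10/2 + 1 = 74.

74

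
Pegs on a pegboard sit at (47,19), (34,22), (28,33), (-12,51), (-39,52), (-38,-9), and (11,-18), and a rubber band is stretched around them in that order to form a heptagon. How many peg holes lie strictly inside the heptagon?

By the shoelace formula, twice the signed area is |(47·22 − 34·19) + (34·33 − 28·22) + (28·51 − (-12)·33) + ((-12)·52 − (-39)·51) + ((-39)·(-9) − (-38)·52) + ((-38)·(-18) − 11·(-9)) + (11·19 − 47·(-18))| = 8248, so the area is 4124.
The number of boundary lattice points is Σ gcd(|Δx|,|Δy|) = gcd(13,3) + gcd(6,11) + gcd(40,18) + gcd(27,1) + gcd(1,61) + gcd(49,9) + gcd(36,37) = 1+1+2+1+1+1+1 = 8.
Pick's theorem gives I = A − B/2 + 1 = 4124 − 8/2 + 1 = 4121.

4121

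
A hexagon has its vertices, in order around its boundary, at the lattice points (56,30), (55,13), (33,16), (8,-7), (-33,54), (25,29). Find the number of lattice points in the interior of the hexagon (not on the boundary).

The shoelace formula gives twice the area as |(56·13 − 55·30) + (55·16 − 33·13) + (33·(-7) − 8·16) + (8·54 − (-33)·(-7)) + ((-33)·29 − 25·54) + (25·30 − 56·29)| = 3810, so the area is 1905.
Summing gcd(|Δx|,|Δy|) over the edges gives the boundary count: gcd(1,17) + gcd(22,3) + gcd(25,23) + gcd(41,61) + gcd(58,25) + gcd(31,1) = 1+1+1+1+1+1 = 6.
Pick's theorem gives I = A − B/2 + 1 = 1905 − 6/2 + 1 = 1903.

1903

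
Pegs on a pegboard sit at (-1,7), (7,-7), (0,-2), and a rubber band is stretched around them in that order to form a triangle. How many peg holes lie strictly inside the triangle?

28

The shoelace formula gives twice the area as |[(-1)·(-7) − 7·7] + [7·(-2) − 0·(-7)] + [0·7 − (-1)·(-2)]| = 58, so the area is 29.
Summing gcd(|Δx|,|Δy|) over the edges gives the boundary count: gcd(8,14) + gcd(7,5) + gcd(1,9) = 2+1+1 = 4.
By Pick's theorem A = I + B/2 − 1, so I = 29 − 4/2 + 1 = 28.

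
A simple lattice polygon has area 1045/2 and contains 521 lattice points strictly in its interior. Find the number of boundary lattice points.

5

Pick's theorem gives A = I + B/2 − 1, so B = 2(A − I + 1) = 2(1045/2 − 521 + 1) = 5.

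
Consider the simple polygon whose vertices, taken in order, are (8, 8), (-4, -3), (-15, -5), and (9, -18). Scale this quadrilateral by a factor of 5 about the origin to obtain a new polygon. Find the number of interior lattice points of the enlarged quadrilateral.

6416

By the shoelace formula, twice the signed area is |(8·(-3) − (-4)·8) + ((-4)·(-5) − (-15)·(-3)) + ((-15)·(-18) − 9·(-5)) + (9·8 − 8·(-18))| = 514, so the area is 257.
Along each edge there are gcd(|Δx|,|Δy|)+1 lattice points, so counting each shared vertex once the boundary has gcd(12,11) + gcd(11,2) + gcd(24,13) + gcd(1,26) = 1+1+1+1 = 4.
Scaling by 5 multiplies the area by 5² = 25 (so the new area is 6425) and multiplies the boundary lattice-point count by 5, giving 20.
By Pick's theorem, the interior count of the dilated polygon is 6425 − 20/2 + 1 = 6416.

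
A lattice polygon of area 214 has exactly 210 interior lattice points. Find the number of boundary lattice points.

Pick's theorem gives A = I + B/2 − 1, so B = 2(A − I + 1) = 2(214 − 210 + 1) = 10.

10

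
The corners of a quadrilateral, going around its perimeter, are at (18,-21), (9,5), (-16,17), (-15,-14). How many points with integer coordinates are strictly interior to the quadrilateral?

778

Using the shoelace formula, 2A = |(18·5 − 9·(-21)) + (9·17 − (-16)·5) + ((-16)·(-14) − (-15)·17) + ((-15)·(-21) − 18·(-14))| = 1558, so the area is 779.
Along each edge there are gcd(|Δx|,|Δy|)+1 lattice points, so counting each shared vertex once the boundary has gcd(9,26) + gcd(25,12) + gcd(1,31) + gcd(33,7) = 1+1+1+1 = 4.
Pick's theorem gives I = A − B/2 + 1 = 779 − 4/2 + 1 = 778.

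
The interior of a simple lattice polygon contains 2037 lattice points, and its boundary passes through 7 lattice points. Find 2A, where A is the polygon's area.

Pick's theorem states A = I + B/2 − 1, so A = 2037 + 7/2 − 1 = 4079/2.
Hence 2A = 4079.

4079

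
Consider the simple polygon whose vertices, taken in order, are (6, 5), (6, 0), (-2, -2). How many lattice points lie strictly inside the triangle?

17

The shoelace formula gives twice the area as |(6·0 − 6·5) + (6·(-2) − (-2)·0) + ((-2)·5 − 6·(-2))| = 40, so the area is 20.
Summing gcd(|Δx|,|Δy|) over the edges gives the boundary count: gcd(0,5) + gcd(8,2) + gcd(8,7) = 5+2+1 = 8.
By Pick's theorem A = I + B/2 − 1, so I = 20 − 8/2 + 1 = 17.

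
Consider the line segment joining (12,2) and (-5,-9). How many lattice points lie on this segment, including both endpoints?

2

The number of lattice points on a segment between lattice points is gcd(|Δx|,|Δy|) + 1 = gcd(17,11) + 1 = 1 + 1 = 2.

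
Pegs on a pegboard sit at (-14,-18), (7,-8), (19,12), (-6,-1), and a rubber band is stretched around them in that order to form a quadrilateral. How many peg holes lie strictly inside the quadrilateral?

308

The shoelace formula gives twice the area as |((-14)·(-8) − 7·(-18)) + (7·12 − 19·(-8)) + (19·(-1) − (-6)·12) + ((-6)·(-18) − (-14)·(-1))| = 621, so the area is 310.5.
Summing gcd(|Δx|,|Δy|) over the edges gives the boundary count: gcd(21,10) + gcd(12,20) + gcd(25,13) + gcd(8,17) = 1+4+1+1 = 7.
By Pick's theorem A = I + B/2 − 1, so I = 310.5 − 7/2 + 1 = 308.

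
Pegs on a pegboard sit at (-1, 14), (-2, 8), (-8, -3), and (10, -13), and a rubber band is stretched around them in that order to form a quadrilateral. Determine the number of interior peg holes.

174

The shoelace formula gives twice the area as |((-1)·8 − (-2)·14) + ((-2)·(-3) − (-8)·8) + ((-8)·(-13) − 10·(-3)) + (10·14 − (-1)·(-13))| = 351, so the area is 351/2.
Along each edge there are gcd(|Δx|,|Δy|)+1 lattice points, so counting each shared vertex once the boundary has gcd(1,6) + gcd(6,11) + gcd(18,10) + gcd(11,27) = 1+1+2+1 = 5.
Pick's theorem gives I = A − B/2 + 1 = 351/2 − 5/2 + 1 = 174.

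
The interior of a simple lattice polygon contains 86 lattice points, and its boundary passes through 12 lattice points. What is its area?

By Pick's theorem, A = I + B/2 − 1 = 86 + 12/2 − 1 = 91.

91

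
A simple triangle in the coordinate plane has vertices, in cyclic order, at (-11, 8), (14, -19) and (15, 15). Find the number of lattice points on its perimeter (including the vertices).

3

Summing gcd(|Δx|,|Δy|) over the edges gives the boundary count: gcd(25,27) + gcd(1,34) + gcd(26,7) = 1+1+1 = 3.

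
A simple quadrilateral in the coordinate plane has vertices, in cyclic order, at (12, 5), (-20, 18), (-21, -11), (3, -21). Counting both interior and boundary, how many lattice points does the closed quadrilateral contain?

The shoelace formula gives twice the area as |[12·18 − (-20)·5] + [(-20)·(-11) − (-21)·18] + [(-21)·(-21) − 3·(-11)] + [3·5 − 12·(-21)]| = 1655, so the area is 1655/2.
Summing gcd(|Δx|,|Δy|) over the edges gives the boundary count: gcd(32,13) + gcd(1,29) + gcd(24,10) + gcd(9,26) = 1+1+2+1 = 5.
Pick's theorem gives I = A − B/2 + 1 = 1655/2 − 5/2 + 1 = 826, so the closed region contains I + B = 826 + 5 = 831 lattice points.

831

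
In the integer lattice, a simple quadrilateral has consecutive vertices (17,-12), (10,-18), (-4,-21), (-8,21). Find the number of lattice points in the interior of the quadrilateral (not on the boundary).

489

By the shoelace formula, twice the signed area is |[17·(-18) − 10·(-12)] + [10·(-21) − (-4)·(-18)] + [(-4)·21 − (-8)·(-21)] + [(-8)·(-12) − 17·21]| = 981, so the area is 490.5.
The number of boundary lattice points is Σ gcd(|Δx|,|Δy|) = gcd(7,6) + gcd(14,3) + gcd(4,42) + gcd(25,33) = 1+1+2+1 = 5.
By Pick's theorem A = I + B/2 − 1, so I = 490.5 − 5/2 + 1 = 489.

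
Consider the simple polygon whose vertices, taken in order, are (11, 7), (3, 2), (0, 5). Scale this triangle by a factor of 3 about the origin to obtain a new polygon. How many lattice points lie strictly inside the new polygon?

By the shoelace formula, twice the signed area is |(11·2 − 3·7) + (3·5 − 0·2) + (0·7 − 11·5)| = 39, so the area is 19.5.
Along each edge there are gcd(|Δx|,|Δy|)+1 lattice points, so counting each shared vertex once the boundary has gcd(8,5) + gcd(3,3) + gcd(11,2) = 1+3+1 = 5.
Scaling by 3 multiplies the area by 3² = 9 (so the new area is 175.5) and multiplies the boundary lattice-point count by 3, giving 15.
By Pick's theorem, the interior count of the dilated polygon is 175.5 − 15/2 + 1 = 169.

169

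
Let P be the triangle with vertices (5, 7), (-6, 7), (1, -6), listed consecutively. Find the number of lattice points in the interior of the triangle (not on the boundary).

66

The shoelace formula gives twice the area as |(5·7 − (-6)·7) + ((-6)·(-6) − 1·7) + (1·7 − 5·(-6))| = 143, so the area is 71.5.
Along each edge there are gcd(|Δx|,|Δy|)+1 lattice points, so counting each shared vertex once the boundary has gcd(11,0) + gcd(7,13) + gcd(4,13) = 11+1+1 = 13.
Pick's theorem gives I = A − B/2 + 1 = 71.5 − 13/2 + 1 = 66.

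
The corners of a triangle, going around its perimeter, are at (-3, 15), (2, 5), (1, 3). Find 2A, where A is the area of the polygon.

20

By the shoelace formula, twice the signed area is |((-3)·5 − 2·15) + (2·3 − 1·5) + (1·15 − (-3)·3)| = 20, so the area is 10.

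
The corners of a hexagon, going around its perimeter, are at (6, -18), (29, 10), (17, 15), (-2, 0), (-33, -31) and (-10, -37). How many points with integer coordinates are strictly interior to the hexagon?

The shoelace formula gives twice the area as |[6·10 − 29·(-18)] + [29·15 − 17·10] + [17·0 − (-2)·15] + [(-2)·(-31) − (-33)·0] + [(-33)·(-37) − (-10)·(-31)] + [(-10)·(-18) − 6·(-37)]| = 2252, so the area is 1126.
Along each edge there are gcd(|Δx|,|Δy|)+1 lattice points, so counting each shared vertex once the boundary has gcd(23,28) + gcd(12,5) + gcd(19,15) + gcd(31,31) + gcd(23,6) + gcd(16,19) = 1+1+1+31+1+1 = 36.
Pick's theorem gives I = A − B/2 + 1 = 1126 − 36/2 + 1 = 1109.

1109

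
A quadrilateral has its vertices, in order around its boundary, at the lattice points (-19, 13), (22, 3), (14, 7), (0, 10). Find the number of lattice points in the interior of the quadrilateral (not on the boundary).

Using the shoelace formula, 2A = |[(-19)·3 − 22·13] + [22·7 − 14·3] + [14·10 − 0·7] + [0·13 − (-19)·10]| = 99, so the area is 99/2.
The number of boundary lattice points is Σ gcd(|Δx|,|Δy|) = gcd(41,10) + gcd(8,4) + gcd(14,3) + gcd(19,3) = 1+4+1+1 = 7.
By Pick's theorem A = I + B/2 − 1, so I = 99/2 − 7/2 + 1 = 47.

47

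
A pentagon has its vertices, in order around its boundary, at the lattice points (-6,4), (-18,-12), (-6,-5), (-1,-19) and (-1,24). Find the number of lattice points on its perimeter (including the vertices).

Along each edge there are gcd(|Δx|,|Δy|)+1 lattice points, so counting each shared vertex once the boundary has gcd(12,16) + gcd(12,7) + gcd(5,14) + gcd(0,43) + gcd(5,20) = 4+1+1+43+5 = 54.

54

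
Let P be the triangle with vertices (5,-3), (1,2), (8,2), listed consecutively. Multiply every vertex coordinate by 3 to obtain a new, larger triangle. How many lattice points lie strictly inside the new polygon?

145

By the shoelace formula, twice the signed area is |(5·2 − 1·(-3)) + (1·2 − 8·2) + (8·(-3) − 5·2)| = 35, so the area is 17.5.
Along each edge there are gcd(|Δx|,|Δy|)+1 lattice points, so counting each shared vertex once the boundary has gcd(4,5) + gcd(7,0) + gcd(3,5) = 1+7+1 = 9.
Scaling by 3 multiplies the area by 3² = 9 (so the new area is 157.5) and multiplies the boundary lattice-point count by 3, giving 27.
By Pick's theorem, the interior count of the dilated polygon is 157.5 − 27/2 + 1 = 145.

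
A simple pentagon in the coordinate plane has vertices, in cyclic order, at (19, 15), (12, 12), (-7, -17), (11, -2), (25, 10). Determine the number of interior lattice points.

Using the shoelace formula, 2A = |[19·12 − 12·15] + [12·(-17) − (-7)·12] + [(-7)·(-2) − 11·(-17)] + [11·10 − 25·(-2)] + [25·15 − 19·10]| = 474, so the area is 237.
Along each edge there are gcd(|Δx|,|Δy|)+1 lattice points, so counting each shared vertex once the boundary has gcd(7,3) + gcd(19,29) + gcd(18,15) + gcd(14,12) + gcd(6,5) = 1+1+3+2+1 = 8.
By Pick's theorem A = I + B/2 − 1, so I = 237 − 8/2 + 1 = 234.

234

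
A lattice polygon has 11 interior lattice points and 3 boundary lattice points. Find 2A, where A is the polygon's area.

By Pick's theorem, A = I + B/2 − 1 = 11 + 3/2 − 1 = 23/2.
Hence 2A = 23.

23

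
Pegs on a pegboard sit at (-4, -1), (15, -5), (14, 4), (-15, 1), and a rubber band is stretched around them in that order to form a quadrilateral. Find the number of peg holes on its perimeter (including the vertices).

Summing gcd(|Δx|,|Δy|) over the edges gives the boundary count: gcd(19,4) + gcd(1,9) + gcd(29,3) + gcd(11,2) = 1+1+1+1 = 4.

4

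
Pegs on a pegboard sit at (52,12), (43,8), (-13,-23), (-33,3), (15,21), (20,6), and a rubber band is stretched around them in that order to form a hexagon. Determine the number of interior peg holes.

Using the shoelace formula, 2A = |[52·8 − 43·12] + [43·(-23) − (-13)·8] + [(-13)·3 − (-33)·(-23)] + [(-33)·21 − 15·3] + [15·6 − 20·21] + [20·12 − 52·6]| = 2923, so the area is 1461.5.
Summing gcd(|Δx|,|Δy|) over the edges gives the boundary count: gcd(9,4) + gcd(56,31) + gcd(20,26) + gcd(48,18) + gcd(5,15) + gcd(32,6) = 1+1+2+6+5+2 = 17.
Pick's theorem gives I = A − B/2 + 1 = 1461.5 − 17/2 + 1 = 1454.

1454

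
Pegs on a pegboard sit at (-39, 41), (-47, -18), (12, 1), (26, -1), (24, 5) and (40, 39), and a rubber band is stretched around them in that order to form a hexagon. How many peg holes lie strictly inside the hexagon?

The shoelace formula gives twice the area as |[(-39)·(-18) − (-47)·41] + [(-47)·1 − 12·(-18)] + [12·(-1) − 26·1] + [26·5 − 24·(-1)] + [24·39 − 40·5] + [40·41 − (-39)·39]| = 6811, so the area is 6811/2.
Along each edge there are gcd(|Δx|,|Δy|)+1 lattice points, so counting each shared vertex once the boundary has gcd(8,59) + gcd(59,19) + gcd(14,2) + gcd(2,6) + gcd(16,34) + gcd(79,2) = 1+1+2+2+2+1 = 9.
Pick's theorem gives I = A − B/2 + 1 = 6811/2 − 9/2 + 1 = 3402.

3402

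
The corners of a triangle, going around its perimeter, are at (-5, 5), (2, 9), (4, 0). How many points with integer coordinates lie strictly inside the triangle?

35

By the shoelace formula, twice the signed area is |[(-5)·9 − 2·5] + [2·0 − 4·9] + [4·5 − (-5)·0]| = 71, so the area is 35.5.
The number of boundary lattice points is Σ gcd(|Δx|,|Δy|) = gcd(7,4) + gcd(2,9) + gcd(9,5) = 1+1+1 = 3.
Pick's theorem gives I = A − B/2 + 1 = 35.5 − 3/2 + 1 = 35.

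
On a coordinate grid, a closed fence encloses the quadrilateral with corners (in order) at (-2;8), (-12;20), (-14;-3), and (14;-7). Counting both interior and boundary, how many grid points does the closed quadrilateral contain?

310

By the shoelace formula, twice the signed area is |[(-2)·20 − (-12)·8] + [(-12)·(-3) − (-14)·20] + [(-14)·(-7) − 14·(-3)] + [14·8 − (-2)·(-7)]| = 610, so the area is 305.
The number of boundary lattice points is Σ gcd(|Δx|,|Δy|) = gcd(10,12) + gcd(2,23) + gcd(28,4) + gcd(16,15) = 2+1+4+1 = 8.
Pick's theorem gives I = A − B/2 + 1 = 305 − 8/2 + 1 = 302, so the closed region contains I + B = 302 + 8 = 310 lattice points.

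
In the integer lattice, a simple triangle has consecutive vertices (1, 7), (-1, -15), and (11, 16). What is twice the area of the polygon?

202

By the shoelace formula, twice the signed area is |[1·(-15) − (-1)·7] + [(-1)·16 − 11·(-15)] + [11·7 − 1·16]| = 202, so the area is 101.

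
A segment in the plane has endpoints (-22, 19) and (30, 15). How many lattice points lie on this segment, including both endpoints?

5

The number of lattice points on a segment between lattice points is gcd(|Δx|,|Δy|) + 1 = gcd(52,4) + 1 = 4 + 1 = 5.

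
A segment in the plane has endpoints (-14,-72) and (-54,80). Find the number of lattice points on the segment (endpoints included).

9

The number of lattice points on a segment between lattice points is gcd(|Δx|,|Δy|) + 1 = gcd(40,152) + 1 = 8 + 1 = 9.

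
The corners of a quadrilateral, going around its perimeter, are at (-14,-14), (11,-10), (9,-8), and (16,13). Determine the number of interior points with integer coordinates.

244

By the shoelace formula, twice the signed area is |((-14)·(-10) − 11·(-14)) + (11·(-8) − 9·(-10)) + (9·13 − 16·(-8)) + (16·(-14) − (-14)·13)| = 499, so the area is 249.5.
Along each edge there are gcd(|Δx|,|Δy|)+1 lattice points, so counting each shared vertex once the boundary has gcd(25,4) + gcd(2,2) + gcd(7,21) + gcd(30,27) = 1+2+7+3 = 13.
Pick's theorem gives I = A − B/2 + 1 = 249.5 − 13/2 + 1 = 244.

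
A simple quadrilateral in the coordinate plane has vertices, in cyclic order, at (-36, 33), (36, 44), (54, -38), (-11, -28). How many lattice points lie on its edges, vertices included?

9

Along each edge there are gcd(|Δx|,|Δy|)+1 lattice points, so counting each shared vertex once the boundary has gcd(72,11) + gcd(18,82) + gcd(65,10) + gcd(25,61) = 1+2+5+1 = 9.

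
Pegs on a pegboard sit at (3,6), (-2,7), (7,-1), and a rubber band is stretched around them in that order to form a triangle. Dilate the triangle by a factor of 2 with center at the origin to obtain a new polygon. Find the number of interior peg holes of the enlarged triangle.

60

By the shoelace formula, twice the signed area is |(3·7 − (-2)·6) + ((-2)·(-1) − 7·7) + (7·6 − 3·(-1))| = 31, so the area is 15.5.
Along each edge there are gcd(|Δx|,|Δy|)+1 lattice points, so counting each shared vertex once the boundary has gcd(5,1) + gcd(9,8) + gcd(4,7) = 1+1+1 = 3.
Scaling by 2 multiplies the area by 2² = 4 (so the new area is 62) and multiplies the boundary lattice-point count by 2, giving 6.
By Pick's theorem, the interior count of the dilated polygon is 62 − 6/2 + 1 = 60.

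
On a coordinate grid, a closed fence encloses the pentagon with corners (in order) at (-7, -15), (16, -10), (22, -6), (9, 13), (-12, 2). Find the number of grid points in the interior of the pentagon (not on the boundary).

Using the shoelace formula, 2A = |[(-7)·(-10) − 16·(-15)] + [16·(-6) − 22·(-10)] + [22·13 − 9·(-6)] + [9·2 − (-12)·13] + [(-12)·(-15) − (-7)·2]| = 1142, so the area is 571.
Summing gcd(|Δx|,|Δy|) over the edges gives the boundary count: gcd(23,5) + gcd(6,4) + gcd(13,19) + gcd(21,11) + gcd(5,17) = 1+2+1+1+1 = 6.
By Pick's theorem A = I + B/2 − 1, so I = 571 − 6/2 + 1 = 569.

569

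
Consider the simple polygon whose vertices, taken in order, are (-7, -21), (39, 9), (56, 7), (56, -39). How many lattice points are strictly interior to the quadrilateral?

Using the shoelace formula, 2A = |[(-7)·9 − 39·(-21)] + [39·7 − 56·9] + [56·(-39) − 56·7] + [56·(-21) − (-7)·(-39)]| = 3500, so the area is 1750.
The number of boundary lattice points is Σ gcd(|Δx|,|Δy|) = gcd(46,30) + gcd(17,2) + gcd(0,46) + gcd(63,18) = 2+1+46+9 = 58.
By Pick's theorem A = I + B/2 − 1, so I = 1750 − 58/2 + 1 = 1722.

1722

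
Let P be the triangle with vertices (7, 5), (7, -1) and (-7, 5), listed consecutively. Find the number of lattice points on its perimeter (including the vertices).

Along each edge there are gcd(|Δx|,|Δy|)+1 lattice points, so counting each shared vertex once the boundary has gcd(0,6) + gcd(14,6) + gcd(14,0) = 6+2+14 = 22.

22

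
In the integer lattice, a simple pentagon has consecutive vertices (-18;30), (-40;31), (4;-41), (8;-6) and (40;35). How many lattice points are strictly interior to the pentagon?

The shoelace formula gives twice the area as |((-18)·31 − (-40)·30) + ((-40)·(-41) − 4·31) + (4·(-6) − 8·(-41)) + (8·35 − 40·(-6)) + (40·30 − (-18)·35)| = 4812, so the area is 2406.
The number of boundary lattice points is Σ gcd(|Δx|,|Δy|) = gcd(22,1) + gcd(44,72) + gcd(4,35) + gcd(32,41) + gcd(58,5) = 1+4+1+1+1 = 8.
Pick's theorem gives I = A − B/2 + 1 = 2406 − 8/2 + 1 = 2403.

2403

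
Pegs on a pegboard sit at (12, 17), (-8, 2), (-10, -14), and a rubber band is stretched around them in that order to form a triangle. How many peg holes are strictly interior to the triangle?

142

The shoelace formula gives twice the area as |(12·2 − (-8)·17) + ((-8)·(-14) − (-10)·2) + ((-10)·17 − 12·(-14))| = 290, so the area is 145.
Along each edge there are gcd(|Δx|,|Δy|)+1 lattice points, so counting each shared vertex once the boundary has gcd(20,15) + gcd(2,16) + gcd(22,31) = 5+2+1 = 8.
By Pick's theorem A = I + B/2 − 1, so I = 145 − 8/2 + 1 = 142.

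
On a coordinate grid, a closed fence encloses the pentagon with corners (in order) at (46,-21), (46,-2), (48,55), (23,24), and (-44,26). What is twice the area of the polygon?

The shoelace formula gives twice the area as |[46·(-2) − 46·(-21)] + [46·55 − 48·(-2)] + [48·24 − 23·55] + [23·26 − (-44)·24] + [(-44)·(-21) − 46·26]| = 4769, so the area is 2384.5.

4769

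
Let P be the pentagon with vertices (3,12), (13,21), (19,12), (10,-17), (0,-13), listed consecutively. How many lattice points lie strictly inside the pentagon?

The shoelace formula gives twice the area as |[3·21 − 13·12] + [13·12 − 19·21] + [19·(-17) − 10·12] + [10·(-13) − 0·(-17)] + [0·12 − 3·(-13)]| = 870, so the area is 435.
The number of boundary lattice points is Σ gcd(|Δx|,|Δy|) = gcd(10,9) + gcd(6,9) + gcd(9,29) + gcd(10,4) + gcd(3,25) = 1+3+1+2+1 = 8.
By Pick's theorem A = I + B/2 − 1, so I = 435 − 8/2 + 1 = 432.

432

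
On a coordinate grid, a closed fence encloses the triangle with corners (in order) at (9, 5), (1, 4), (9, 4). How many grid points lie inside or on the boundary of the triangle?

The shoelace formula gives twice the area as |[9·4 − 1·5] + [1·4 − 9·4] + [9·5 − 9·4]| = 8, so the area is 4.
Along each edge there are gcd(|Δx|,|Δy|)+1 lattice points, so counting each shared vertex once the boundary has gcd(8,1) + gcd(8,0) + gcd(0,1) = 1+8+1 = 10.
Pick's theorem gives I = A − B/2 + 1 = 4 − 10/2 + 1 = 0, so the closed region contains I + B = 0 + 10 = 10 lattice points.

10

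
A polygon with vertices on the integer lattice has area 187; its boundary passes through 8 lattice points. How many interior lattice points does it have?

184

Pick's theorem A = I + B/2 − 1 rearranges to I = A − B/2 + 1 = 187 − 8/2 + 1 = 184.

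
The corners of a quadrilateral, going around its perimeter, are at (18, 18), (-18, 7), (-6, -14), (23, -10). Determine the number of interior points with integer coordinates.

858

The shoelace formula gives twice the area as |(18·7 − (-18)·18) + ((-18)·(-14) − (-6)·7) + ((-6)·(-10) − 23·(-14)) + (23·18 − 18·(-10))| = 1720, so the area is 860.
Summing gcd(|Δx|,|Δy|) over the edges gives the boundary count: gcd(36,11) + gcd(12,21) + gcd(29,4) + gcd(5,28) = 1+3+1+1 = 6.
Pick's theorem gives I = A − B/2 + 1 = 860 − 6/2 + 1 = 858.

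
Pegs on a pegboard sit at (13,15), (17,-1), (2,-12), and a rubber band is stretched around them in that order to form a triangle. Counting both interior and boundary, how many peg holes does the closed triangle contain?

The shoelace formula gives twice the area as |(13·(-1) − 17·15) + (17·(-12) − 2·(-1)) + (2·15 − 13·(-12))| = 284, so the area is 142.
The number of boundary lattice points is Σ gcd(|Δx|,|Δy|) = gcd(4,16) + gcd(15,11) + gcd(11,27) = 4+1+1 = 6.
Pick's theorem gives I = A − B/2 + 1 = 142 − 6/2 + 1 = 140, so the closed region contains I + B = 140 + 6 = 146 lattice points.

146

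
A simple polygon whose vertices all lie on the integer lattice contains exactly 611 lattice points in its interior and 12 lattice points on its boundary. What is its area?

By Pick's theorem, A = I + B/2 − 1 = 611 + 12/2 − 1 = 616.

616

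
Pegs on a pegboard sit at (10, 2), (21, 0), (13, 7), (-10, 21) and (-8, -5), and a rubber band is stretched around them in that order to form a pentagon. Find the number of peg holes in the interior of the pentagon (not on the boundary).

By the shoelace formula, twice the signed area is |[10·0 − 21·2] + [21·7 − 13·0] + [13·21 − (-10)·7] + [(-10)·(-5) − (-8)·21] + [(-8)·2 − 10·(-5)]| = 700, so the area is 350.
Along each edge there are gcd(|Δx|,|Δy|)+1 lattice points, so counting each shared vertex once the boundary has gcd(11,2) + gcd(8,7) + gcd(23,14) + gcd(2,26) + gcd(18,7) = 1+1+1+2+1 = 6.
Pick's theorem gives I = A − B/2 + 1 = 350 − 6/2 + 1 = 348.

348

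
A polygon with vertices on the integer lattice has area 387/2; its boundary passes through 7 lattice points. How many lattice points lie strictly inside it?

191

From Pick's theorem, I = A − B/2 + 1 = 387/2 − 7/2 + 1 = 191.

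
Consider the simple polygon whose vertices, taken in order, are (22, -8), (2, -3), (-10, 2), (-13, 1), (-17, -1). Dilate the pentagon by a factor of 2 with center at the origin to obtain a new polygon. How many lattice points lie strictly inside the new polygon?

247

Using the shoelace formula, 2A = |(22·(-3) − 2·(-8)) + (2·2 − (-10)·(-3)) + ((-10)·1 − (-13)·2) + ((-13)·(-1) − (-17)·1) + ((-17)·(-8) − 22·(-1))| = 128, so the area is 64.
The number of boundary lattice points is Σ gcd(|Δx|,|Δy|) = gcd(20,5) + gcd(12,5) + gcd(3,1) + gcd(4,2) + gcd(39,7) = 5+1+1+2+1 = 10.
Scaling by 2 multiplies the area by 2² = 4 (so the new area is 256) and multiplies the boundary lattice-point count by 2, giving 20.
By Pick's theorem, the interior count of the dilated polygon is 256 − 20/2 + 1 = 247.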